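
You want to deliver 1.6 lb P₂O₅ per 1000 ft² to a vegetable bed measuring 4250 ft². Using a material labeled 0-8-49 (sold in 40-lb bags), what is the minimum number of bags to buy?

3 bags

Product per 1000 ft² = 1.6 / 8% = 20 lb.
Total product = 20 × 4250 / 1000 = 85 lb.
Bags = ⌈85 / 40⌉ = 3.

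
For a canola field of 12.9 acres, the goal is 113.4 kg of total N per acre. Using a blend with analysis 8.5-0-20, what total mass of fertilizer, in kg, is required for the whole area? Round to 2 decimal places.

Product per acre = 113.4 / 8.5% = 1334.12 kg.
Total product = 1334.12 × 12.9 = 17210.118 kg.

17210.12 kg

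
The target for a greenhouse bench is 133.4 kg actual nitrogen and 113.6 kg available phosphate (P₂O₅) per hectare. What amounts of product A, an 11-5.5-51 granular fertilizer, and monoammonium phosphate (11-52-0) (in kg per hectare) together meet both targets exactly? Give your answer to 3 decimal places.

With a, b = kg per hectare of product A and monoammonium phosphate:
N: 0.11·a + 0.11·b = 133.4
P₂O₅: 0.055·a + 0.52·b = 113.6
From row1: a = (133.4 − 0.11·b) / 0.11.
Into row2: 0.055·(133.4 − 0.11·b)/0.11 + 0.52·b = 113.6 → b = 100.8602, a = 1111.8671.

1111.867 kg product A, 100.860 kg monoammonium phosphate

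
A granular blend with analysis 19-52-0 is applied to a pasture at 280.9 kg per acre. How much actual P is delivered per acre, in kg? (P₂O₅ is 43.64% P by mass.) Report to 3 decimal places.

63.744 kg P per acre

P₂O₅ per acre = 280.9 × 52% = 146.068 kg.
Elemental P = 146.068 × 0.4364 = 63.7441 kg per acre.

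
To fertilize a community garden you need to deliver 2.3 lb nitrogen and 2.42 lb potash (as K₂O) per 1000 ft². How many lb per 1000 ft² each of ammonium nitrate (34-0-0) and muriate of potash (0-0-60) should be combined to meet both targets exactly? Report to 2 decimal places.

Let a = lb of ammonium nitrate, b = lb of muriate of potash (per 1000 ft²).
N: 0.34·a + 0·b = 2.3
K₂O: 0·a + 0.6·b = 2.42
Solving simultaneously: a = 6.76471, b = 4.03333.

6.76 lb ammonium nitrate, 4.03 lb muriate of potash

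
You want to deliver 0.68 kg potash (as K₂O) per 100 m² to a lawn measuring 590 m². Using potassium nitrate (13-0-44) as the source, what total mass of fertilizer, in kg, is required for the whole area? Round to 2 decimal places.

9.12 kg

Product per 100 m² = 0.68 / 44% = 1.54545 kg.
Total product = 1.54545 × 590 / 100 = 9.11818 kg.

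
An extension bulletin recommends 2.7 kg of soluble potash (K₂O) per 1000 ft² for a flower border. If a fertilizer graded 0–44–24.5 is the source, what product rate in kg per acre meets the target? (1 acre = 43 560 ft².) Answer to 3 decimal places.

Product per 1000 ft² = 2.7 / 24.5% = 11.0204 kg.
Convert to per acre: 11.0204 × 43.56 = 480.04898 kg.

480.049 kg of product per acre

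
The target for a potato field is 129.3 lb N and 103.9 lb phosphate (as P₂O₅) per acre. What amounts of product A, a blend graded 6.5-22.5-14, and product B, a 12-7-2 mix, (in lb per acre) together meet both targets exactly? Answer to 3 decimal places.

152.205 lb product A, 995.056 lb product B

Let a = lb of product A, b = lb of product B (per acre).
N: 0.065·a + 0.12·b = 129.3
P₂O₅: 0.225·a + 0.07·b = 103.9
Eliminate a: (row1) − 0.065/0.225·(row2) → 0.0997778·b = 99.2844, so b = 995.0557.
Back-substitute: a = (129.3 − 0.12·995.0557) / 0.065 = 152.2049.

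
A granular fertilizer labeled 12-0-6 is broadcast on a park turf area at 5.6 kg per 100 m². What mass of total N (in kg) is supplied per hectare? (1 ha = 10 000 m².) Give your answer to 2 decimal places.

67.20 kg N per hectare

nitrogen per 100 m² = 5.6 × 12% = 0.672 kg.
Convert to per hectare: 0.672 × 100 = 67.2 kg.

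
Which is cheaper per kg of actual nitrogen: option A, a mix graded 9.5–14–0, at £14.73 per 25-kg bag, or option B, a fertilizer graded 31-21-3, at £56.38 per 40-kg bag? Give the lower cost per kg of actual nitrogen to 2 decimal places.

option A: N per bag = 25 × 9.5% = 2.375 kg; cost = 14.73 / 2.375 = £6.2021/kg N.
option B: N per bag = 40 × 31% = 12.4 kg; cost = 56.38 / 12.4 = £4.5468/kg N.
option B is cheaper.

£4.55 per kg N (option B)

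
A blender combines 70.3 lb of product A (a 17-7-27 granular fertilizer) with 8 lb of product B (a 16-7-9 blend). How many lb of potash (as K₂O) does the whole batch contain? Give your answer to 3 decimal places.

K₂O mass = 27%×70.3 + 9%×8 = 19.701 lb.

19.701 lb K₂O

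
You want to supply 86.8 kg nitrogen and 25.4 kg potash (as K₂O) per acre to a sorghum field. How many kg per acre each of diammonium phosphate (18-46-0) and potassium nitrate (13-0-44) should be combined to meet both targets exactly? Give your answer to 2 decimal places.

440.53 kg diammonium phosphate, 57.73 kg potassium nitrate

Per-acre balance (a = diammonium phosphate, b = potassium nitrate):
N: 0.18·a + 0.13·b = 86.8
K₂O: 0·a + 0.44·b = 25.4
Solving simultaneously: a = 440.5303, b = 57.7273.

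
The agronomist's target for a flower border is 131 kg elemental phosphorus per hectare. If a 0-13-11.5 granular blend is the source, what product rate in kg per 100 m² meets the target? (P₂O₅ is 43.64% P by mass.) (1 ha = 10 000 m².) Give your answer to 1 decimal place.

As P₂O₅: 131 / 0.4364 = 300.183 kg per hectare.
Product per hectare = 300.183 / 13% = 2309.1 kg.
Convert to per 100 m²: 2309.1 × 0.01 = 23.091 kg.

23.1 kg of product per hundred sq m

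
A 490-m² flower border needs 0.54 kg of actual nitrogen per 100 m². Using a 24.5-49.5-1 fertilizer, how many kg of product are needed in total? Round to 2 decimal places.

Product per 100 m² = 0.54 / 24.5% = 2.20408 kg.
Total product = 2.20408 × 490 / 100 = 10.8 kg.

10.80 kg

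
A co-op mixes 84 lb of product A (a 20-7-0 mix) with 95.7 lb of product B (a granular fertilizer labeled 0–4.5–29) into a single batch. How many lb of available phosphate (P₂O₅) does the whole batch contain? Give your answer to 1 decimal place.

10.2 lb P₂O₅

P₂O₅ mass = 7%×84 + 4.5%×95.7 = 10.1865 lb.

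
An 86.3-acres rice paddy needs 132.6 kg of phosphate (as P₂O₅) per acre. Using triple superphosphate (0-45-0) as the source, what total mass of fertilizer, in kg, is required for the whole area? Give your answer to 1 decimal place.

25429.7 kg

Product per acre = 132.6 / 45% = 294.667 kg.
Total product = 294.667 × 86.3 = 25429.73 kg.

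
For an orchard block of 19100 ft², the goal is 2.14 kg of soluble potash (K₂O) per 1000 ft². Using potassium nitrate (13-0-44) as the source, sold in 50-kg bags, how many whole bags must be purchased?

Product per 1000 ft² = 2.14 / 44% = 4.86364 kg.
Total product = 4.86364 × 19100 / 1000 = 92.8955 kg.
Bags = ⌈92.8955 / 50⌉ = 2.

2 bags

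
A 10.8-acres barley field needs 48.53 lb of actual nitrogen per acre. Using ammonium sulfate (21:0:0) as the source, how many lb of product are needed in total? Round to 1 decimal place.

Product per acre = 48.53 / 21% = 231.095 lb.
Total product = 231.095 × 10.8 = 2495.83 lb.

2495.8 lb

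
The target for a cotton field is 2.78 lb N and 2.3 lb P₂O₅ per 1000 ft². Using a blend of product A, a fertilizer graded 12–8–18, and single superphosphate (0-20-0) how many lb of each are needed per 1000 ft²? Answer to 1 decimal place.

With a, b = lb per 1000 ft² of product A and single superphosphate:
N: 0.12·a + 0·b = 2.78
P₂O₅: 0.08·a + 0.2·b = 2.3
From row1: a = (2.78 − 0·b) / 0.12.
Into row2: 0.08·(2.78 − 0·b)/0.12 + 0.2·b = 2.3 → b = 2.23333, a = 23.1667.

23.2 lb product A, 2.2 lb single superphosphate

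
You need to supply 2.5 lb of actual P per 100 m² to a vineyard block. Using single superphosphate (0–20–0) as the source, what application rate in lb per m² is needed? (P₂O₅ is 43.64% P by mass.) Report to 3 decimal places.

0.286 lb of product per sq m

As P₂O₅: 2.5 / 0.4364 = 5.72869 lb per 100 m².
Product per 100 m² = 5.72869 / 20% = 28.6434 lb.
Convert to per m²: 28.6434 × 0.01 = 0.286434 lb.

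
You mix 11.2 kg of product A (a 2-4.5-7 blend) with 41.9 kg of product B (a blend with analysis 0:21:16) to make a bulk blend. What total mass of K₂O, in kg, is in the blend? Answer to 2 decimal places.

7.49 kg K₂O

K₂O mass = 7%×11.2 + 16%×41.9 = 7.488 kg.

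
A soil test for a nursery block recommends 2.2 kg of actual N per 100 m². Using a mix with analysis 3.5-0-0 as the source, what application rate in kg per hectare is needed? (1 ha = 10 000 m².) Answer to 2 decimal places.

6285.71 kg of product per hectare

Product per 100 m² = 2.2 / 3.5% = 62.8571 kg.
Convert to per hectare: 62.8571 × 100 = 6285.714 kg.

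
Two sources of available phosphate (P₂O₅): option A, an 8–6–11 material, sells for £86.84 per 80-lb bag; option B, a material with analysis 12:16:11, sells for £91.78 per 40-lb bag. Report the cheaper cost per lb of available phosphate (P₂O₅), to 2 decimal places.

option A: P₂O₅ per bag = 80 × 6% = 4.8 lb; cost = 86.84 / 4.8 = £18.0917/lb P₂O₅.
option B: P₂O₅ per bag = 40 × 16% = 6.4 lb; cost = 91.78 / 6.4 = £14.3406/lb P₂O₅.
option B is cheaper.

£14.34 per lb P₂O₅ (option B)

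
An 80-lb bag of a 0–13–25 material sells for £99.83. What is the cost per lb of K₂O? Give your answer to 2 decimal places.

£4.99 per lb K₂O

K₂O in bag = 80 × 25% = 20 lb.
Cost per lb K₂O = £99.83 / 20 = £4.9915.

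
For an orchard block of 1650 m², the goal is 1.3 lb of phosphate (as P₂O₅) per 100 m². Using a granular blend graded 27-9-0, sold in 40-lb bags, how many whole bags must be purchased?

Product per 100 m² = 1.3 / 9% = 14.4444 lb.
Total product = 14.4444 × 1650 / 100 = 238.333 lb.
Bags = ⌈238.333 / 40⌉ = 6.

6 bags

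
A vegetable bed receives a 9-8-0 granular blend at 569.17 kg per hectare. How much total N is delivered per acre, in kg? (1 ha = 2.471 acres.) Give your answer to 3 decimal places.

nitrogen per hectare = 569.17 × 9% = 51.2253 kg.
Convert to per acre: 51.2253 × 0.404694 = 20.7306 kg.

20.731 kg N per acre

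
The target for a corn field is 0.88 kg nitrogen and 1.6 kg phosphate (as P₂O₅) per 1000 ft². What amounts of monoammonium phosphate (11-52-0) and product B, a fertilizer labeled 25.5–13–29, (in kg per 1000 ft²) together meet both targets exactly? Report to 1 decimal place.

Per-1000 ft² balance (a = monoammonium phosphate, b = product B):
N: 0.11·a + 0.255·b = 0.88
P₂O₅: 0.52·a + 0.13·b = 1.6
Eliminate a: (row1) − 0.11/0.52·(row2) → 0.2275·b = 0.541538, so b = 2.38039.
Back-substitute: a = (0.88 − 0.255·2.38039) / 0.11 = 2.48183.

2.5 kg monoammonium phosphate, 2.4 kg product B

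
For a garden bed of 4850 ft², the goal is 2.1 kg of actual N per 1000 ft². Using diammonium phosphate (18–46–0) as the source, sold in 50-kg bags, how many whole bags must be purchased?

2 bags

Product per 1000 ft² = 2.1 / 18% = 11.6667 kg.
Total product = 11.6667 × 4850 / 1000 = 56.5833 kg.
Bags = ⌈56.5833 / 50⌉ = 2.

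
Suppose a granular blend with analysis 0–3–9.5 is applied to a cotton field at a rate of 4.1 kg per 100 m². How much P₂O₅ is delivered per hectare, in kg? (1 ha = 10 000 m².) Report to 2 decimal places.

12.30 kg P₂O₅ per hectare

P₂O₅ per 100 m² = 4.1 × 3% = 0.123 kg.
Convert to per hectare: 0.123 × 100 = 12.3 kg.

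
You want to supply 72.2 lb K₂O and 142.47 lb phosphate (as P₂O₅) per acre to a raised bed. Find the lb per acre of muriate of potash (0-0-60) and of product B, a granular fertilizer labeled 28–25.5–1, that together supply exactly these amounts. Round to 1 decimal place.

111.0 lb muriate of potash, 558.7 lb product B

With a, b = lb per acre of muriate of potash and product B:
K₂O: 0.6·a + 0.01·b = 72.2
P₂O₅: 0·a + 0.255·b = 142.47
Solving simultaneously: a = 111.022, b = 558.706.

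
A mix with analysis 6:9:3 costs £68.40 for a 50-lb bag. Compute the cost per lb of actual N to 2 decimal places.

£22.80 per lb N

N in bag = 50 × 6% = 3 lb.
Cost per lb N = £68.40 / 3 = £22.8000.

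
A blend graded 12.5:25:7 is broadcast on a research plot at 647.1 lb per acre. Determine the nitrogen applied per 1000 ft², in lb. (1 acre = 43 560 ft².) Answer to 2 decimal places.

1.86 lb N per thousand sq ft

nitrogen per acre = 647.1 × 12.5% = 80.8875 lb.
Convert to per 1000 ft²: 80.8875 × 0.0229568 = 1.85692 lb.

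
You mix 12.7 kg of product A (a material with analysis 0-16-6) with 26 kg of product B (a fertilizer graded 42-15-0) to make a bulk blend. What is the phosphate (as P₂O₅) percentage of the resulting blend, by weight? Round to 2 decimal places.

Total mass = 12.7 + 26 = 38.7 kg.
P₂O₅ mass = 16%×12.7 + 15%×26 = 5.932 kg.
% P₂O₅ = 5.932 / 38.7 = 15.3282%.

15.33% P₂O₅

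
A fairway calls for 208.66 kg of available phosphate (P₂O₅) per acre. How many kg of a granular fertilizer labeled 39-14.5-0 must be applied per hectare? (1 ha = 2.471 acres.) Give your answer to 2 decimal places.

3555.85 kg of product per hectare

Product per acre = 208.66 / 14.5% = 1439.03 kg.
Convert to per hectare: 1439.03 × 2.471 = 3555.854 kg.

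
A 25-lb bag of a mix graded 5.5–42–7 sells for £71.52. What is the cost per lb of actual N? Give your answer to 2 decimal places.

N in bag = 25 × 5.5% = 1.375 lb.
Cost per lb N = £71.52 / 1.375 = £52.0145.

£52.01 per lb N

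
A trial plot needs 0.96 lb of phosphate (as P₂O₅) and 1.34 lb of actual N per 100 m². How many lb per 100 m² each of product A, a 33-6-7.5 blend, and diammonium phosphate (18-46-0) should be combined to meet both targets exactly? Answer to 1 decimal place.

Let a = lb of product A, b = lb of diammonium phosphate (per 100 m²).
P₂O₅: 0.06·a + 0.46·b = 0.96
N: 0.33·a + 0.18·b = 1.34
Eliminate b: (row1) − 0.46/0.18·(row2) → -0.783333·a = -2.46444, so a = 3.1461.
Then b = (1.34 − 0.33·3.1461) / 0.18 = 1.6766.

3.1 lb product A, 1.7 lb diammonium phosphate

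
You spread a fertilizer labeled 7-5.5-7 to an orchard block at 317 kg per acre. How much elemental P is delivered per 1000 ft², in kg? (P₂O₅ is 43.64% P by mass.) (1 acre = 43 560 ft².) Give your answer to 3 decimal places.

P₂O₅ per acre = 317 × 5.5% = 17.435 kg.
Elemental P = 17.435 × 0.4364 = 7.60863 kg per acre.
Convert to per 1000 ft²: 7.60863 × 0.0229568 = 0.17467 kg.

0.175 kg P per thousand sq ft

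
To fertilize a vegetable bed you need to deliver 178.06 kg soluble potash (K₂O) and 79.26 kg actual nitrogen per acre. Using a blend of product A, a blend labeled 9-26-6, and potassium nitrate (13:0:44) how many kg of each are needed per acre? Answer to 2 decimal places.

368.76 kg product A, 354.40 kg potassium nitrate

Per-acre balance (a = product A, b = potassium nitrate):
K₂O: 0.06·a + 0.44·b = 178.06
N: 0.09·a + 0.13·b = 79.26
Solving simultaneously: a = 368.761, b = 354.396.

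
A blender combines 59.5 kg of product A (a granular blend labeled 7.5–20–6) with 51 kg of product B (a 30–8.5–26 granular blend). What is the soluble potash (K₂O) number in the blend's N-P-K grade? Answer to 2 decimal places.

Total mass = 59.5 + 51 = 110.5 kg.
K₂O mass = 6%×59.5 + 26%×51 = 16.83 kg.
% K₂O = 16.83 / 110.5 = 15.2308%.

15.23% K₂O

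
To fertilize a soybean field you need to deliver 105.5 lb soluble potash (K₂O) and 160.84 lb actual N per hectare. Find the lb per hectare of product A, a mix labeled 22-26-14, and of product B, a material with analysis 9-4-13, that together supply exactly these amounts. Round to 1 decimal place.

713.4 lb product A, 43.3 lb product B

With a, b = lb per hectare of product A and product B:
K₂O: 0.14·a + 0.13·b = 105.5
N: 0.22·a + 0.09·b = 160.84
Eliminate a: (row1) − 0.14/0.22·(row2) → 0.0727273·b = 3.14727, so b = 43.275.
Back-substitute: a = (105.5 − 0.13·43.275) / 0.14 = 713.388.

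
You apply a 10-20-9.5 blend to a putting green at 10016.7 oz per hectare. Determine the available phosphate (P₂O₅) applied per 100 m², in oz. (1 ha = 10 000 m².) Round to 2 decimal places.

P₂O₅ per hectare = 10016.7 × 20% = 2003.34 oz.
Convert to per 100 m²: 2003.34 × 0.01 = 20.0334 oz.

20.03 oz P₂O₅ per hundred sq m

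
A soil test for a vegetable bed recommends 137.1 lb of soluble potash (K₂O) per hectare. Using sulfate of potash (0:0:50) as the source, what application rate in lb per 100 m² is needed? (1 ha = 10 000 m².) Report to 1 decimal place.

Product per hectare = 137.1 / 50% = 274.2 lb.
Convert to per 100 m²: 274.2 × 0.01 = 2.742 lb.

2.7 lb of product per hundred sq m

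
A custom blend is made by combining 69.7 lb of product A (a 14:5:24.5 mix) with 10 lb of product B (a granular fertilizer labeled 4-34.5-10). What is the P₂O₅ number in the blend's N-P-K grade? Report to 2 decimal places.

Total mass = 69.7 + 10 = 79.7 lb.
P₂O₅ mass = 5%×69.7 + 34.5%×10 = 6.935 lb.
% P₂O₅ = 6.935 / 79.7 = 8.70138%.

8.70% P₂O₅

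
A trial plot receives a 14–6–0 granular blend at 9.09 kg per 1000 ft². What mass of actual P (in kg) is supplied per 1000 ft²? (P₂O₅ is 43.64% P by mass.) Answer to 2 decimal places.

P₂O₅ per 1000 ft² = 9.09 × 6% = 0.5454 kg.
Elemental P = 0.5454 × 0.4364 = 0.238013 kg per 1000 ft².

0.24 kg P per thousand sq ft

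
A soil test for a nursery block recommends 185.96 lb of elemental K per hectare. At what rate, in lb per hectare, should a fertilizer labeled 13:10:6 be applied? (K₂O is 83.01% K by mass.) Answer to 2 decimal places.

As K₂O: 185.96 / 0.8301 = 224.021 lb per hectare.
Product per hectare = 224.021 / 6% = 3733.687 lb.

3733.69 lb of product per hectare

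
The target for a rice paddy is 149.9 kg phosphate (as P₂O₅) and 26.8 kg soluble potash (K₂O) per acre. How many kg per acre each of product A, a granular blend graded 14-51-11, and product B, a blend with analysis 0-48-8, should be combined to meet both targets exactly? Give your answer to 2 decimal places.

With a, b = kg per acre of product A and product B:
P₂O₅: 0.51·a + 0.48·b = 149.9
K₂O: 0.11·a + 0.08·b = 26.8
From row1: a = (149.9 − 0.48·b) / 0.51.
Into row2: 0.11·(149.9 − 0.48·b)/0.51 + 0.08·b = 26.8 → b = 235.083, a = 72.6667.

72.67 kg product A, 235.08 kg product B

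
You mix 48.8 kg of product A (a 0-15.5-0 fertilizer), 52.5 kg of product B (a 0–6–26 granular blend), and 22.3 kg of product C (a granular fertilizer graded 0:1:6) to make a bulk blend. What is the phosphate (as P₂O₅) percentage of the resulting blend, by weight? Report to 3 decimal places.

Total mass = 48.8 + 52.5 + 22.3 = 123.6 kg.
P₂O₅ mass = 15.5%×48.8 + 6%×52.5 + 1%×22.3 = 10.937 kg.
% P₂O₅ = 10.937 / 123.6 = 8.84871%.

8.849% P₂O₅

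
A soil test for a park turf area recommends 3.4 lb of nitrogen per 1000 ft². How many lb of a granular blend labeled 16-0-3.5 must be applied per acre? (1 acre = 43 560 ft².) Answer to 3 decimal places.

Product per 1000 ft² = 3.4 / 16% = 21.25 lb.
Convert to per acre: 21.25 × 43.56 = 925.65 lb.

925.650 lb of product per acre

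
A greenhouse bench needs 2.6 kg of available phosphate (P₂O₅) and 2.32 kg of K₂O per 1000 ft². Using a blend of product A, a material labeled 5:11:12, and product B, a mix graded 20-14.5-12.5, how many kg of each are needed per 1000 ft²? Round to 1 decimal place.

3.1 kg product A, 15.6 kg product B

Let a = kg of product A, b = kg of product B (per 1000 ft²).
P₂O₅: 0.11·a + 0.145·b = 2.6
K₂O: 0.12·a + 0.125·b = 2.32
Eliminate b: (row1) − 0.145/0.125·(row2) → -0.0292·a = -0.0912, so a = 3.12329.
Then b = (2.32 − 0.12·3.12329) / 0.125 = 15.5616.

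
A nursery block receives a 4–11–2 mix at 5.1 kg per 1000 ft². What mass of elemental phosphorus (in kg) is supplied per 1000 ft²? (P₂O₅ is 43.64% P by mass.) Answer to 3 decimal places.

P₂O₅ per 1000 ft² = 5.1 × 11% = 0.561 kg.
Elemental P = 0.561 × 0.4364 = 0.24482 kg per 1000 ft².

0.245 kg P per thousand sq ft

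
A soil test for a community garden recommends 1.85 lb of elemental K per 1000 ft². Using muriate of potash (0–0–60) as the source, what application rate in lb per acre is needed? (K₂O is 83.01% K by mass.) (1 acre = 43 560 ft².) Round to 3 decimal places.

161.800 lb of product per acre

As K₂O: 1.85 / 0.8301 = 2.22865 lb per 1000 ft².
Product per 1000 ft² = 2.22865 / 60% = 3.71441 lb.
Convert to per acre: 3.71441 × 43.56 = 161.7998 lb.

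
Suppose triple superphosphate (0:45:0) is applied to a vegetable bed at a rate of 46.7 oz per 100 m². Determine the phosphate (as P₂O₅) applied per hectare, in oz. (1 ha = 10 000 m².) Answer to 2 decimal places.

P₂O₅ per 100 m² = 46.7 × 45% = 21.015 oz.
Convert to per hectare: 21.015 × 100 = 2101.5 oz.

2101.50 oz P₂O₅ per hectare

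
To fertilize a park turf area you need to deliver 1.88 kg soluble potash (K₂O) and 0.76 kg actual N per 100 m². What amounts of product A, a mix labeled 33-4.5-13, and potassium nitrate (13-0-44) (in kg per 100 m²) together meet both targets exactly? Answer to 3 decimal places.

Let a = kg of product A, b = kg of potassium nitrate (per 100 m²).
K₂O: 0.13·a + 0.44·b = 1.88
N: 0.33·a + 0.13·b = 0.76
Eliminate b: (row1) − 0.44/0.13·(row2) → -0.986923·a = -0.692308, so a = 0.701481.
Then b = (0.76 − 0.33·0.701481) / 0.13 = 4.06547.

0.701 kg product A, 4.065 kg potassium nitrate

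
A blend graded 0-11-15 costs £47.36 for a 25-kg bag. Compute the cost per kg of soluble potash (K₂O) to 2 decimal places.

K₂O in bag = 25 × 15% = 3.75 kg.
Cost per kg K₂O = £47.36 / 3.75 = £12.6293.

£12.63 per kg K₂O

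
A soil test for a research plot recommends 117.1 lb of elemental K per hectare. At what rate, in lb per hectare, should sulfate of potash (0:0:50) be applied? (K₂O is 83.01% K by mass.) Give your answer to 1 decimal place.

As K₂O: 117.1 / 0.8301 = 141.067 lb per hectare.
Product per hectare = 141.067 / 50% = 282.135 lb.

282.1 lb of product per hectare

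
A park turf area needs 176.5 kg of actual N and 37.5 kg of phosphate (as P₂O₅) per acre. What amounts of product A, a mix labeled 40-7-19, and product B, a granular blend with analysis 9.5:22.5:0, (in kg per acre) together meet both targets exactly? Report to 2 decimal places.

433.71 kg product A, 31.73 kg product B

With a, b = kg per acre of product A and product B:
N: 0.4·a + 0.095·b = 176.5
P₂O₅: 0.07·a + 0.225·b = 37.5
Eliminate b: (row1) − 0.095/0.225·(row2) → 0.370444·a = 160.667, so a = 433.713.
Then b = (37.5 − 0.07·433.713) / 0.225 = 31.7337.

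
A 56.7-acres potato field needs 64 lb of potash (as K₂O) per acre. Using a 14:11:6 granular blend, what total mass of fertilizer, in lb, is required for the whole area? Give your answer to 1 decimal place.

Product per acre = 64 / 6% = 1066.67 lb.
Total product = 1066.67 × 56.7 = 60480 lb.

60480.0 lb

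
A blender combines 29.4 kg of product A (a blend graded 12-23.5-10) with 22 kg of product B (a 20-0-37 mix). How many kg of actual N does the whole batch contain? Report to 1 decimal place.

N mass = 12%×29.4 + 20%×22 = 7.928 kg.

7.9 kg N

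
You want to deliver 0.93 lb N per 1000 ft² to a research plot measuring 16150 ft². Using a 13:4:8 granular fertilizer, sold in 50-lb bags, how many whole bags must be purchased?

3 bags

Product per 1000 ft² = 0.93 / 13% = 7.15385 lb.
Total product = 7.15385 × 16150 / 1000 = 115.535 lb.
Bags = ⌈115.535 / 50⌉ = 3.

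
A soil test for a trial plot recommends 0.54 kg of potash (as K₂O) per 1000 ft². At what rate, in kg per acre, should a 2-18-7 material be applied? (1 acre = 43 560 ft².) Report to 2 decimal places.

Product per 1000 ft² = 0.54 / 7% = 7.71429 kg.
Convert to per acre: 7.71429 × 43.56 = 336.034 kg.

336.03 kg of product per acre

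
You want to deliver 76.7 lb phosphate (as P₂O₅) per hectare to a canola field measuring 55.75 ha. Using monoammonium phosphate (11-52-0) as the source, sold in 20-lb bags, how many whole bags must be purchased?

Product per hectare = 76.7 / 52% = 147.5 lb.
Total product = 147.5 × 55.75 = 8223.12 lb.
Bags = ⌈8223.12 / 20⌉ = 412.

412 bags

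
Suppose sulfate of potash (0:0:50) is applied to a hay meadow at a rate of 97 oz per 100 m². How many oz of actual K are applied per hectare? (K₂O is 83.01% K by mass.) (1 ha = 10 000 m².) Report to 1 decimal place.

4026.0 oz K per hectare

K₂O per 100 m² = 97 × 50% = 48.5 oz.
Elemental K = 48.5 × 0.8301 = 40.2599 oz per 100 m².
Convert to per hectare: 40.2599 × 100 = 4025.99 oz.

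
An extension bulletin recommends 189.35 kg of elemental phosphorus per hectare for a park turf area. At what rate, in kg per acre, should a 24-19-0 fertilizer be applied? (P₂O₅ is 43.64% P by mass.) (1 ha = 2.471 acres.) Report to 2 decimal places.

924.18 kg of product per acre

As P₂O₅: 189.35 / 0.4364 = 433.891 kg per hectare.
Product per hectare = 433.891 / 19% = 2283.64 kg.
Convert to per acre: 2283.64 × 0.404694 = 924.175 kg.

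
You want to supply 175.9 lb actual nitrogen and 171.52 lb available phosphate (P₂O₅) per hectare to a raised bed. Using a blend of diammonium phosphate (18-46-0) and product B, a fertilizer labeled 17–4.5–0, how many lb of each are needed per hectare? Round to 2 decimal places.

303.04 lb diammonium phosphate, 713.84 lb product B

Let a = lb of diammonium phosphate, b = lb of product B (per hectare).
N: 0.18·a + 0.17·b = 175.9
P₂O₅: 0.46·a + 0.045·b = 171.52
Solving simultaneously: a = 303.037, b = 713.843.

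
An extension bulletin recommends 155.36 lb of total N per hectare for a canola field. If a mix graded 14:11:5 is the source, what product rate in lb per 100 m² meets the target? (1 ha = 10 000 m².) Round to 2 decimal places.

11.10 lb of product per hundred sq m

Product per hectare = 155.36 / 14% = 1109.71 lb.
Convert to per 100 m²: 1109.71 × 0.01 = 11.0971 lb.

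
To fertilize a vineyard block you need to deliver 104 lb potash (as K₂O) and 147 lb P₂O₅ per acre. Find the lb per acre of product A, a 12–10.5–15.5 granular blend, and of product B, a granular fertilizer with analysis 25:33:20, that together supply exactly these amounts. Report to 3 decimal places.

163.184 lb product A, 393.532 lb product B

Let a = lb of product A, b = lb of product B (per acre).
K₂O: 0.155·a + 0.2·b = 104
P₂O₅: 0.105·a + 0.33·b = 147
From row1: a = (104 − 0.2·b) / 0.155.
Into row2: 0.105·(104 − 0.2·b)/0.155 + 0.33·b = 147 → b = 393.5323, a = 163.1841.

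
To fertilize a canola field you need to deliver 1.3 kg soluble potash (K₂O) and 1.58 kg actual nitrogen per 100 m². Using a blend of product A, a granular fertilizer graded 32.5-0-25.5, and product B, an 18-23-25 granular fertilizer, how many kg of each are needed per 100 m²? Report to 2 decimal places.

4.55 kg product A, 0.55 kg product B

With a, b = kg per 100 m² of product A and product B:
K₂O: 0.255·a + 0.25·b = 1.3
N: 0.325·a + 0.18·b = 1.58
Solving simultaneously: a = 4.55446, b = 0.554455.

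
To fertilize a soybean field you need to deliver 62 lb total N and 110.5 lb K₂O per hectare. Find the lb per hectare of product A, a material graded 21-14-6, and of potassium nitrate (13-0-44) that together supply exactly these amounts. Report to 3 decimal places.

152.660 lb product A, 230.319 lb potassium nitrate

With a, b = lb per hectare of product A and potassium nitrate:
N: 0.21·a + 0.13·b = 62
K₂O: 0.06·a + 0.44·b = 110.5
Eliminate b: (row1) − 0.13/0.44·(row2) → 0.192273·a = 29.3523, so a = 152.6596.
Then b = (110.5 − 0.06·152.6596) / 0.44 = 230.3191.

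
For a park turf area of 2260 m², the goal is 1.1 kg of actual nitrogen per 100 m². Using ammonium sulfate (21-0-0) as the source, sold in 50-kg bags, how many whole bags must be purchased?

Product per 100 m² = 1.1 / 21% = 5.2381 kg.
Total product = 5.2381 × 2260 / 100 = 118.381 kg.
Bags = ⌈118.381 / 50⌉ = 3.

3 bags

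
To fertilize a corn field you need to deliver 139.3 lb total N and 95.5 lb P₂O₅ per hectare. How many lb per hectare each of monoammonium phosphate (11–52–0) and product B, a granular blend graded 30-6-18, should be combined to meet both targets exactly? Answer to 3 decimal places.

135.823 lb monoammonium phosphate, 414.531 lb product B

Per-hectare balance (a = monoammonium phosphate, b = product B):
N: 0.11·a + 0.3·b = 139.3
P₂O₅: 0.52·a + 0.06·b = 95.5
Solving simultaneously: a = 135.8233, b = 414.53146.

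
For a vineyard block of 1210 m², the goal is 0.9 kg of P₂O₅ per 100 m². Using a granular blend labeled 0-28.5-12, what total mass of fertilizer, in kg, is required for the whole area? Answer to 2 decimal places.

38.21 kg

Product per 100 m² = 0.9 / 28.5% = 3.15789 kg.
Total product = 3.15789 × 1210 / 100 = 38.2105 kg.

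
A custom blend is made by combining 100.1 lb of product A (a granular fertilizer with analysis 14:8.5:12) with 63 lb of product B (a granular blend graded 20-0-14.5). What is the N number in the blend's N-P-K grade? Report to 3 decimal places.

Total mass = 100.1 + 63 = 163.1 lb.
N mass = 14%×100.1 + 20%×63 = 26.614 lb.
% N = 26.614 / 163.1 = 16.3176%.

16.318% N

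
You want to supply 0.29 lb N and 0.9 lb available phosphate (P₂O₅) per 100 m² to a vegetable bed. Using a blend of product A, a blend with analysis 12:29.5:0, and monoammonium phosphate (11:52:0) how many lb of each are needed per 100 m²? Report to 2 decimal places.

With a, b = lb per 100 m² of product A and monoammonium phosphate:
N: 0.12·a + 0.11·b = 0.29
P₂O₅: 0.295·a + 0.52·b = 0.9
Eliminate a: (row1) − 0.12/0.295·(row2) → -0.101525·b = -0.0761017, so b = 0.749583.
Back-substitute: a = (0.29 − 0.11·0.749583) / 0.12 = 1.72955.

1.73 lb product A, 0.75 lb monoammonium phosphate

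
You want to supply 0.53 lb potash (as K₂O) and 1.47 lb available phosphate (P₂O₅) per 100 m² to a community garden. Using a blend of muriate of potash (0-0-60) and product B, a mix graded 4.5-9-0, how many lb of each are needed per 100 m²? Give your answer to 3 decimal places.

With a, b = lb per 100 m² of muriate of potash and product B:
K₂O: 0.6·a + 0·b = 0.53
P₂O₅: 0·a + 0.09·b = 1.47
Solving simultaneously: a = 0.883333, b = 16.3333.

0.883 lb muriate of potash, 16.333 lb product B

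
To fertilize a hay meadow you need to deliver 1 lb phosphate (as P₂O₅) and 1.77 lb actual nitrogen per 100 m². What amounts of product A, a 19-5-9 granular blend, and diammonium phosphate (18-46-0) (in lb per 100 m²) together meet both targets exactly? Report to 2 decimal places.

8.09 lb product A, 1.29 lb diammonium phosphate

Per-100 m² balance (a = product A, b = diammonium phosphate):
P₂O₅: 0.05·a + 0.46·b = 1
N: 0.19·a + 0.18·b = 1.77
Eliminate b: (row1) − 0.46/0.18·(row2) → -0.435556·a = -3.52333, so a = 8.08929.
Then b = (1.77 − 0.19·8.08929) / 0.18 = 1.29464.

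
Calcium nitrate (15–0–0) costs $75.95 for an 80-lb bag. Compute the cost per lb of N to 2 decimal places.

N in bag = 80 × 15% = 12 lb.
Cost per lb N = $75.95 / 12 = $6.3292.

$6.33 per lb N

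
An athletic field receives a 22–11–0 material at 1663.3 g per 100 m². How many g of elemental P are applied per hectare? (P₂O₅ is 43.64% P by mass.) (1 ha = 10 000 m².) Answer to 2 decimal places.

P₂O₅ per 100 m² = 1663.3 × 11% = 182.963 g.
Elemental P = 182.963 × 0.4364 = 79.8451 g per 100 m².
Convert to per hectare: 79.8451 × 100 = 7984.505 g.

7984.51 g P per hectare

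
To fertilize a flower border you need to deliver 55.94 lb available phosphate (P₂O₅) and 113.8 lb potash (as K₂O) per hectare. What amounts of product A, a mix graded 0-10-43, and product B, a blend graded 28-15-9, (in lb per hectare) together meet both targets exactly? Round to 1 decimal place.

With a, b = lb per hectare of product A and product B:
P₂O₅: 0.1·a + 0.15·b = 55.94
K₂O: 0.43·a + 0.09·b = 113.8
Solving simultaneously: a = 216.854, b = 228.364.

216.9 lb product A, 228.4 lb product B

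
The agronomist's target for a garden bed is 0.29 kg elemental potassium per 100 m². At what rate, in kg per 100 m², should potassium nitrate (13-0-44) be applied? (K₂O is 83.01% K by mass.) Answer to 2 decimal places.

As K₂O: 0.29 / 0.8301 = 0.349355 kg per 100 m².
Product per 100 m² = 0.349355 / 44% = 0.79399 kg.

0.79 kg of product per hundred sq m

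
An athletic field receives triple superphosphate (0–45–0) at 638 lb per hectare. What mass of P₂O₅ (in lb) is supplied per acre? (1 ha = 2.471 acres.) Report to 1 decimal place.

116.2 lb P₂O₅ per acre

P₂O₅ per hectare = 638 × 45% = 287.1 lb.
Convert to per acre: 287.1 × 0.404694 = 116.188 lb.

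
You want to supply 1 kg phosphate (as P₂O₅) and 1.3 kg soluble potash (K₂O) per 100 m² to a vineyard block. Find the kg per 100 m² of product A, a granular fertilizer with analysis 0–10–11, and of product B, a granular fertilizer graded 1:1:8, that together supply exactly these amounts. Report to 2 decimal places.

9.71 kg product A, 2.90 kg product B

With a, b = kg per 100 m² of product A and product B:
P₂O₅: 0.1·a + 0.01·b = 1
K₂O: 0.11·a + 0.08·b = 1.3
Solving simultaneously: a = 9.71014, b = 2.89855.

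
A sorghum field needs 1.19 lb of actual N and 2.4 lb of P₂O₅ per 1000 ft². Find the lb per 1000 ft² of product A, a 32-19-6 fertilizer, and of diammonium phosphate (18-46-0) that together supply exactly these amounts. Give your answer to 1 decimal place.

Per-1000 ft² balance (a = product A, b = diammonium phosphate):
N: 0.32·a + 0.18·b = 1.19
P₂O₅: 0.19·a + 0.46·b = 2.4
Eliminate b: (row1) − 0.18/0.46·(row2) → 0.245652·a = 0.25087, so a = 1.02124.
Then b = (2.4 − 0.19·1.02124) / 0.46 = 4.79558.

1.0 lb product A, 4.8 lb diammonium phosphate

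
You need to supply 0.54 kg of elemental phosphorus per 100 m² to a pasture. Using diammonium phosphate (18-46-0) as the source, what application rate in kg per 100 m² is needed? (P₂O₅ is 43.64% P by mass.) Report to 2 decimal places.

As P₂O₅: 0.54 / 0.4364 = 1.2374 kg per 100 m².
Product per 100 m² = 1.2374 / 46% = 2.68999 kg.

2.69 kg of product per hundred sq m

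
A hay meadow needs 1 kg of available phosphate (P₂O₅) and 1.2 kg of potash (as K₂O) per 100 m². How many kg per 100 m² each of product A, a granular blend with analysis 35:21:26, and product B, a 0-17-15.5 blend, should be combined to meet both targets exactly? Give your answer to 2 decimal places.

Per-100 m² balance (a = product A, b = product B):
P₂O₅: 0.21·a + 0.17·b = 1
K₂O: 0.26·a + 0.155·b = 1.2
Solving simultaneously: a = 4.20601, b = 0.686695.

4.21 kg product A, 0.69 kg product B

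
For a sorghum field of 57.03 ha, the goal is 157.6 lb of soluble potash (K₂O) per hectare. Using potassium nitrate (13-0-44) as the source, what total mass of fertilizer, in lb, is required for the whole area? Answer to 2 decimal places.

Product per hectare = 157.6 / 44% = 358.182 lb.
Total product = 358.182 × 57.03 = 20427.109 lb.

20427.11 lb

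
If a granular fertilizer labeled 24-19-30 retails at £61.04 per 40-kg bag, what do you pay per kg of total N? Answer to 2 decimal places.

N in bag = 40 × 24% = 9.6 kg.
Cost per kg N = £61.04 / 9.6 = £6.3583.

£6.36 per kg N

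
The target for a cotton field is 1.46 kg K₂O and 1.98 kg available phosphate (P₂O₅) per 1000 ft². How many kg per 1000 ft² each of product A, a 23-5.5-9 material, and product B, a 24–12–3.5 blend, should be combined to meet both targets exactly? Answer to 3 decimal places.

11.932 kg product A, 11.031 kg product B

With a, b = kg per 1000 ft² of product A and product B:
K₂O: 0.09·a + 0.035·b = 1.46
P₂O₅: 0.055·a + 0.12·b = 1.98
Solving simultaneously: a = 11.9324, b = 11.03099.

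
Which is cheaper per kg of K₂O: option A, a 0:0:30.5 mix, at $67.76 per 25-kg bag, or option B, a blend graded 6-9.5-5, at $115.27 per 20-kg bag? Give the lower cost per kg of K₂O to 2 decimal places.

$8.89 per kg K₂O (option A)

option A: K₂O per bag = 25 × 30.5% = 7.625 kg; cost = 67.76 / 7.625 = $8.8866/kg K₂O.
option B: K₂O per bag = 20 × 5% = 1 kg; cost = 115.27 / 1 = $115.2700/kg K₂O.
option A is cheaper.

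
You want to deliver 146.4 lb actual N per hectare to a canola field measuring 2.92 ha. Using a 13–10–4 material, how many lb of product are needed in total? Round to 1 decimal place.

3288.4 lb

Product per hectare = 146.4 / 13% = 1126.15 lb.
Total product = 1126.15 × 2.92 = 3288.37 lb.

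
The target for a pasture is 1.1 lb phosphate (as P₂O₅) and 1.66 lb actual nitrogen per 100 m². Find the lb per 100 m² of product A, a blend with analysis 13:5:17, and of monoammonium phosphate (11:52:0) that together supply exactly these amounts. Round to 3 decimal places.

11.952 lb product A, 0.966 lb monoammonium phosphate

Per-100 m² balance (a = product A, b = monoammonium phosphate):
P₂O₅: 0.05·a + 0.52·b = 1.1
N: 0.13·a + 0.11·b = 1.66
Eliminate a: (row1) − 0.05/0.13·(row2) → 0.477692·b = 0.461538, so b = 0.966184.
Back-substitute: a = (1.1 − 0.52·0.966184) / 0.05 = 11.9517.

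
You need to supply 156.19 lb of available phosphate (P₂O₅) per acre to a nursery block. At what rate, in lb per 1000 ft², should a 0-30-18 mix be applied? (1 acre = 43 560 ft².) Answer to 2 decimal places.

11.95 lb of product per thousand sq ft

Product per acre = 156.19 / 30% = 520.633 lb.
Convert to per 1000 ft²: 520.633 × 0.0229568 = 11.9521 lb.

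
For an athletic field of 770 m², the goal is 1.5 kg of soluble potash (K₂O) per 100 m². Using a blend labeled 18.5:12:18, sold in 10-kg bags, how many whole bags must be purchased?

Product per 100 m² = 1.5 / 18% = 8.33333 kg.
Total product = 8.33333 × 770 / 100 = 64.1667 kg.
Bags = ⌈64.1667 / 10⌉ = 7.

7 bags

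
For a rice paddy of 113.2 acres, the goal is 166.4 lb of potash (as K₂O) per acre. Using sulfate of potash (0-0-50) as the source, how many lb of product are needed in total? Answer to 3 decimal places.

Product per acre = 166.4 / 50% = 332.8 lb.
Total product = 332.8 × 113.2 = 37672.96 lb.

37672.960 lb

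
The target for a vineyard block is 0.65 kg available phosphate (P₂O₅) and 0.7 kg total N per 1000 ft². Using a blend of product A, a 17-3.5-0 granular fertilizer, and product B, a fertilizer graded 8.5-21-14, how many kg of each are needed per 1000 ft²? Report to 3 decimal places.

With a, b = kg per 1000 ft² of product A and product B:
P₂O₅: 0.035·a + 0.21·b = 0.65
N: 0.17·a + 0.085·b = 0.7
From row1: a = (0.65 − 0.21·b) / 0.035.
Into row2: 0.17·(0.65 − 0.21·b)/0.035 + 0.085·b = 0.7 → b = 2.62796, a = 2.80367.

2.804 kg product A, 2.628 kg product B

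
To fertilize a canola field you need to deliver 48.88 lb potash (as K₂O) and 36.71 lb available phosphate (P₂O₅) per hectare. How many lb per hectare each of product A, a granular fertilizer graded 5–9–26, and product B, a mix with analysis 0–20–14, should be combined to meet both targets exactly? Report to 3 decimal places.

Per-hectare balance (a = product A, b = product B):
K₂O: 0.26·a + 0.14·b = 48.88
P₂O₅: 0.09·a + 0.2·b = 36.71
Solving simultaneously: a = 117.6802, b = 130.5939.

117.680 lb product A, 130.594 lb product B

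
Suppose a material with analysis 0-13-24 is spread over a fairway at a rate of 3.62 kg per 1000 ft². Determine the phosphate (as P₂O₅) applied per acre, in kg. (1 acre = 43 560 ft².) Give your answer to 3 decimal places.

20.499 kg P₂O₅ per acre

P₂O₅ per 1000 ft² = 3.62 × 13% = 0.4706 kg.
Convert to per acre: 0.4706 × 43.56 = 20.4993 kg.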